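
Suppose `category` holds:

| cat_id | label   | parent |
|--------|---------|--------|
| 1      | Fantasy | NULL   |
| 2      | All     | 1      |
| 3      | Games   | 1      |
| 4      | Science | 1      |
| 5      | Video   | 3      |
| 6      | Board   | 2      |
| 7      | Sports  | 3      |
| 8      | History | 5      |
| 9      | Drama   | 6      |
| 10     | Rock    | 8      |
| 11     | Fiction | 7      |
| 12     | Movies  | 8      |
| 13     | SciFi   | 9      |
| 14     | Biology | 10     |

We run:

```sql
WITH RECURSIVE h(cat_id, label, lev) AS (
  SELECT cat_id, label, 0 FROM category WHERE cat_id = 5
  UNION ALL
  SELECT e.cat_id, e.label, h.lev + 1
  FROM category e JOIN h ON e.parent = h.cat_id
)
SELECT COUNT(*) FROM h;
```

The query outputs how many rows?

5

Base: cat_id=5 (Video) at lev 0.
Iteration 1: rows with parent in {5} -> History (id 8, lev 1).
Iteration 2: rows with parent in {8} -> Rock (id 10, lev 2), Movies (id 12, lev 2).
Iteration 3: rows with parent in {10,12} -> Biology (id 14, lev 3).
Iteration 4: no rows with parent in {14}; recursion stops.
Total rows emitted: 5.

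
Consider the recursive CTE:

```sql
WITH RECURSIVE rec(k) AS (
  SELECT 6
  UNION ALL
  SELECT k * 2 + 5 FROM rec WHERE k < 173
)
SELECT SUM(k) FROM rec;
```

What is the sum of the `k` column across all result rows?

663

Base: k=6.
Iteration 1: 6 < 173 holds -> k = 6 * 2 + 5 = 17.
Iteration 2: 17 < 173 holds -> k = 17 * 2 + 5 = 39.
Iteration 3: 39 < 173 holds -> k = 39 * 2 + 5 = 83.
Iteration 4: 83 < 173 holds -> k = 83 * 2 + 5 = 171.
Iteration 5: 171 < 173 holds -> k = 171 * 2 + 5 = 347.
Iteration 6: 347 < 173 fails; recursion stops.
SUM(k) = 6 + 17 + 39 + 83 + 171 + 347 = 663.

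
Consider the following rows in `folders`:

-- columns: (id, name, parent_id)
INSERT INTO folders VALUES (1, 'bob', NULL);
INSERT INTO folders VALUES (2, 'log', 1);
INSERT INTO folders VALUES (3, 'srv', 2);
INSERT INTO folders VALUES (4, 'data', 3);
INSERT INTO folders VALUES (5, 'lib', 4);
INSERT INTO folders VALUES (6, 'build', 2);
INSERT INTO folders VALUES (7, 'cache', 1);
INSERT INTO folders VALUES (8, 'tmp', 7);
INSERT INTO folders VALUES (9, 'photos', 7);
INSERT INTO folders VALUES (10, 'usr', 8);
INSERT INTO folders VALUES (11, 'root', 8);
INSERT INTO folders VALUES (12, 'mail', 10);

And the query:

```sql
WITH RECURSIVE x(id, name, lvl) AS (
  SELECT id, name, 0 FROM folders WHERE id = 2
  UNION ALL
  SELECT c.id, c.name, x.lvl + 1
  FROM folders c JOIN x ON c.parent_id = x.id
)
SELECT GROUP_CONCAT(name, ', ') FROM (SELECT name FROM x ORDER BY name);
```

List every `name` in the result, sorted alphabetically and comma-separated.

Base: id=2 (log) at lvl 0.
Iteration 1: rows with parent_id in {2} -> srv (id 3, lvl 1), build (id 6, lvl 1).
Iteration 2: rows with parent_id in {3,6} -> data (id 4, lvl 2).
Iteration 3: rows with parent_id in {4} -> lib (id 5, lvl 3).
Iteration 4: no rows with parent_id in {5}; recursion stops.

build, data, lib, log, srv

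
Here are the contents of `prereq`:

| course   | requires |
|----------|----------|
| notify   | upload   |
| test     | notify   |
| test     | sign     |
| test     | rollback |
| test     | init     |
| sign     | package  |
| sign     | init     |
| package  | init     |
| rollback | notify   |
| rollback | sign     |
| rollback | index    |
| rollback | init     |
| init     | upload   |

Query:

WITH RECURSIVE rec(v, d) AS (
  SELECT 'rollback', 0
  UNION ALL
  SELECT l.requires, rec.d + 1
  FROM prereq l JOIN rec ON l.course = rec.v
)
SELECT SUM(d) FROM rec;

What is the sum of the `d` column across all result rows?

Base: (rollback, d=0).
Iteration 1: edges from {rollback} -> (index, d=1), (init, d=1), (notify, d=1), (sign, d=1).
Iteration 2: edges from {index,init,notify,sign} -> (init, d=2), (package, d=2), (upload, d=2) x2. [UNION ALL keeps all 4 new rows, including repeats]
Iteration 3: edges from {init,package,upload} -> (init, d=3), (upload, d=3).
Iteration 4: edges from {init,upload} -> (upload, d=4).
Iteration 5: no outgoing edges from {upload}; recursion stops.
SUM(d) = 0 + 1 + 1 + 1 + 1 + 2 + 2 + 2 + 2 + 3 + 3 + 4 = 22.

22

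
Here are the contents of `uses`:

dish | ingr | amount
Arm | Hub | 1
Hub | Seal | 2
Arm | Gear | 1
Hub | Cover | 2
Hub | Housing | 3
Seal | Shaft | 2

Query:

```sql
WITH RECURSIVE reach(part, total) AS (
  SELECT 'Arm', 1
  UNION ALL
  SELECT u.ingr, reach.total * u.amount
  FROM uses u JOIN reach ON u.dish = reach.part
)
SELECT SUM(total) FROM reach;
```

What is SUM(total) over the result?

14

Base: (Arm, total=1).
Iteration 1: components of {Arm} -> Gear = 1*1 = 1, Hub = 1*1 = 1.
Iteration 2: components of {Gear,Hub} -> Cover = 1*2 = 2, Housing = 1*3 = 3, Seal = 1*2 = 2.
Iteration 3: components of {Cover,Housing,Seal} -> Shaft = 2*2 = 4.
Iteration 4: no further components; recursion stops.
SUM(total) = 1 + 1 + 1 + 3 + 2 + 2 + 4 = 14.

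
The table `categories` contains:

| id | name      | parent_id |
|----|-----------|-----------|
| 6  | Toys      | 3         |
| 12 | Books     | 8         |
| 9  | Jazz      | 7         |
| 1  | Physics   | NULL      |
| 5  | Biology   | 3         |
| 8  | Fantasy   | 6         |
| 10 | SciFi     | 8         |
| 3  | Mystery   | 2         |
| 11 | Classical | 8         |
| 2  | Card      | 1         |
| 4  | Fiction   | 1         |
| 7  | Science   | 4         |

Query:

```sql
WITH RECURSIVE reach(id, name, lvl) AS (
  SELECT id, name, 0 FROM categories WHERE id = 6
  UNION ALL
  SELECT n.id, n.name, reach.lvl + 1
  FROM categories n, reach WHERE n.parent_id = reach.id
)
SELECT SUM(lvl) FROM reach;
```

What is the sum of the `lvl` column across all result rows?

7

Base: id=6 (Toys) at lvl 0.
Iteration 1: rows with parent_id in {6} -> Fantasy (id 8, lvl 1).
Iteration 2: rows with parent_id in {8} -> SciFi (id 10, lvl 2), Classical (id 11, lvl 2), Books (id 12, lvl 2).
Iteration 3: no rows with parent_id in {10,11,12}; recursion stops.
SUM(lvl) = 0 + 1 + 2 + 2 + 2 = 7.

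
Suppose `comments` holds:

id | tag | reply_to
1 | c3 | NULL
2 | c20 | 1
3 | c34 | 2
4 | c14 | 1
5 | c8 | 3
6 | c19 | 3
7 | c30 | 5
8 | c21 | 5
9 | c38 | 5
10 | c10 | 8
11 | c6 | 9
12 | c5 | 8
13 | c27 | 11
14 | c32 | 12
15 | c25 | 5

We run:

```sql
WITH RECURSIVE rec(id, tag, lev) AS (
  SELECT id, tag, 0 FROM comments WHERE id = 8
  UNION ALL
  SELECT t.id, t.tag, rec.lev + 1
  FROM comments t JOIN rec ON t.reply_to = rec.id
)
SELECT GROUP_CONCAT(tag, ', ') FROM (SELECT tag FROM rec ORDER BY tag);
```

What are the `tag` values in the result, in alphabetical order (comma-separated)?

Base: id=8 (c21) at lev 0.
Iteration 1: rows with reply_to in {8} -> c10 (id 10, lev 1), c5 (id 12, lev 1).
Iteration 2: rows with reply_to in {10,12} -> c32 (id 14, lev 2).
Iteration 3: no rows with reply_to in {14}; recursion stops.

c10, c21, c32, c5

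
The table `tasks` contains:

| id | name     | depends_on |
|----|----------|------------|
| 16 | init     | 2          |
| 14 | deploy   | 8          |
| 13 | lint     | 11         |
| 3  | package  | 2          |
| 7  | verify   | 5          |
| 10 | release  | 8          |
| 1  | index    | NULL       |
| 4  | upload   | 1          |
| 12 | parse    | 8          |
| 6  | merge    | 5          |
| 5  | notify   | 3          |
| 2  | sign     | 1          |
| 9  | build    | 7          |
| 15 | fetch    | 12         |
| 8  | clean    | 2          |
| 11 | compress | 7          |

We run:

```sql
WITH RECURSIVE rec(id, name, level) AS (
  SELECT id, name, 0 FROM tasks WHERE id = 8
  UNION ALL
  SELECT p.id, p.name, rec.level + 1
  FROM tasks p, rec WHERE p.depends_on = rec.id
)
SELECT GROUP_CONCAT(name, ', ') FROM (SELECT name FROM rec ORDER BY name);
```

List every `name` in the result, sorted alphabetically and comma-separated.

clean, deploy, fetch, parse, release

Base: id=8 (clean) at level 0.
Iteration 1: rows with depends_on in {8} -> release (id 10, level 1), parse (id 12, level 1), deploy (id 14, level 1).
Iteration 2: rows with depends_on in {10,12,14} -> fetch (id 15, level 2).
Iteration 3: no rows with depends_on in {15}; recursion stops.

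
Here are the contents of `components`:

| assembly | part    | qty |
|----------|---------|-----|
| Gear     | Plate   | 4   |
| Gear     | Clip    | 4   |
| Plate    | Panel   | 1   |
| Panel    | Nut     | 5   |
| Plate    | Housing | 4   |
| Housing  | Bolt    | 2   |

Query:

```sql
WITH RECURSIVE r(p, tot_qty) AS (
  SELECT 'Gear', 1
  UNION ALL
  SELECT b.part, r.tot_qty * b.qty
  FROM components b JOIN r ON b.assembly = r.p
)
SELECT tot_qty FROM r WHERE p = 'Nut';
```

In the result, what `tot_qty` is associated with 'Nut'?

Base: (Gear, tot_qty=1).
Iteration 1: components of {Gear} -> Clip = 1*4 = 4, Plate = 1*4 = 4.
Iteration 2: components of {Clip,Plate} -> Housing = 4*4 = 16, Panel = 4*1 = 4.
Iteration 3: components of {Housing,Panel} -> Bolt = 16*2 = 32, Nut = 4*5 = 20.
Iteration 4: no further components; recursion stops.

20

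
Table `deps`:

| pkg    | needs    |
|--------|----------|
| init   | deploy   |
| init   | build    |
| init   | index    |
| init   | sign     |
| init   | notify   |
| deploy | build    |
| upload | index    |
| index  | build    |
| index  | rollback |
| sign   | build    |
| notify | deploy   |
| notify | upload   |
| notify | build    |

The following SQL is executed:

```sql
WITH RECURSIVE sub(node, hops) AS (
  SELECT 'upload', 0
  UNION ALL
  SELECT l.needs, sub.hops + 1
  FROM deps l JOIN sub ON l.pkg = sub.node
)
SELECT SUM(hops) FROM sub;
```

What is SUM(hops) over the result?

5

Base: (upload, hops=0).
Iteration 1: edges from {upload} -> (index, hops=1).
Iteration 2: edges from {index} -> (build, hops=2), (rollback, hops=2).
Iteration 3: no outgoing edges from {build,rollback}; recursion stops.
SUM(hops) = 0 + 1 + 2 + 2 = 5.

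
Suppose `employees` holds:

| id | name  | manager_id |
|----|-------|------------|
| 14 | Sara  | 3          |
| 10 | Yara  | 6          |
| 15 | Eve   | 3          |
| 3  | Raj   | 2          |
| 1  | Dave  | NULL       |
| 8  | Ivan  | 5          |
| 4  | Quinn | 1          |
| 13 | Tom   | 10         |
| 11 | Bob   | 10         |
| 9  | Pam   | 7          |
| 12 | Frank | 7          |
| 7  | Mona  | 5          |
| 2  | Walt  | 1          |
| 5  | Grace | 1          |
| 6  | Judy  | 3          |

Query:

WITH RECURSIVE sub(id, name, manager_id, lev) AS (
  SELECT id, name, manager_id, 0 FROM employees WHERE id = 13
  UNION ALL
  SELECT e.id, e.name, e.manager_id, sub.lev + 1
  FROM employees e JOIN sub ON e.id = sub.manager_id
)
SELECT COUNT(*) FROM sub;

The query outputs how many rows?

6

Base: id=13 (Tom), manager_id=10, lev 0.
Iteration 1: join on id=10 -> Yara (id 10, manager_id=6, lev 1).
Iteration 2: join on id=6 -> Judy (id 6, manager_id=3, lev 2).
Iteration 3: join on id=3 -> Raj (id 3, manager_id=2, lev 3).
Iteration 4: join on id=2 -> Walt (id 2, manager_id=1, lev 4).
Iteration 5: join on id=1 -> Dave (id 1, manager_id=NULL, lev 5).
Iteration 6: manager_id is NULL; no match; recursion stops.
Total rows emitted: 6.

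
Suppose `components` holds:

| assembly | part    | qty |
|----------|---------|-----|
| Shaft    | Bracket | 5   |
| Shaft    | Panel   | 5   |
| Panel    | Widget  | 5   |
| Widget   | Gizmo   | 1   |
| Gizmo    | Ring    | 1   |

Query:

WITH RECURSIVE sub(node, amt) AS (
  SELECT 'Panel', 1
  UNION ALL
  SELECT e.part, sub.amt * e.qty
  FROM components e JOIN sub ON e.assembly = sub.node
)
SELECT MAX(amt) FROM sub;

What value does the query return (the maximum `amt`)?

5

Base: (Panel, amt=1).
Iteration 1: components of {Panel} -> Widget = 1*5 = 5.
Iteration 2: components of {Widget} -> Gizmo = 5*1 = 5.
Iteration 3: components of {Gizmo} -> Ring = 5*1 = 5.
Iteration 4: no further components; recursion stops.
amt values: 1, 5, 5, 5; the maximum is 5.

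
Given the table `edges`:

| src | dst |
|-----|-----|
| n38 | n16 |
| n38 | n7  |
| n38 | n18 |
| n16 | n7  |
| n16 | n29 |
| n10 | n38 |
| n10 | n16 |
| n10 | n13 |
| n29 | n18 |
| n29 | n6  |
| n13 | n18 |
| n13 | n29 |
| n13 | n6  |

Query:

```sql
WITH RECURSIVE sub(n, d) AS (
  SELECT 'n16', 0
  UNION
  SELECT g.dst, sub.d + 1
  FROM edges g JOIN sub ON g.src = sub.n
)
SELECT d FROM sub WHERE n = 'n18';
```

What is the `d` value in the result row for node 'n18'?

2

Base: (n16, d=0).
Iteration 1: edges from {n16} -> (n29, d=1), (n7, d=1).
Iteration 2: edges from {n29,n7} -> (n18, d=2), (n6, d=2).
Iteration 3: no outgoing edges from {n18,n6}; recursion stops.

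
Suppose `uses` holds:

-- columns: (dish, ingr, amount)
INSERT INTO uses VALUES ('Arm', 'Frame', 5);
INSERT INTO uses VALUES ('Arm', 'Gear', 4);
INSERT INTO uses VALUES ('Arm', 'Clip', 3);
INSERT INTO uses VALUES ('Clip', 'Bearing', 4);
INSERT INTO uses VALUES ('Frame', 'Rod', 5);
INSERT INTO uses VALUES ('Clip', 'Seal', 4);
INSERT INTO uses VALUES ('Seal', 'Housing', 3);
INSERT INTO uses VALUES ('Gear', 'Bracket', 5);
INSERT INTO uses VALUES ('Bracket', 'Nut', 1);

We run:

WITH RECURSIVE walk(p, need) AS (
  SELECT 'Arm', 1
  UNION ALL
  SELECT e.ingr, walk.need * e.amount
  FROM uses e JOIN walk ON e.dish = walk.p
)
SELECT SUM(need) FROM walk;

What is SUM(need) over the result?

138

Base: (Arm, need=1).
Iteration 1: components of {Arm} -> Clip = 1*3 = 3, Frame = 1*5 = 5, Gear = 1*4 = 4.
Iteration 2: components of {Clip,Frame,Gear} -> Bearing = 3*4 = 12, Bracket = 4*5 = 20, Rod = 5*5 = 25, Seal = 3*4 = 12.
Iteration 3: components of {Bearing,Bracket,Rod,Seal} -> Housing = 12*3 = 36, Nut = 20*1 = 20.
Iteration 4: no further components; recursion stops.
SUM(need) = 1 + 5 + 4 + 3 + 25 + 20 + 12 + 12 + 20 + 36 = 138.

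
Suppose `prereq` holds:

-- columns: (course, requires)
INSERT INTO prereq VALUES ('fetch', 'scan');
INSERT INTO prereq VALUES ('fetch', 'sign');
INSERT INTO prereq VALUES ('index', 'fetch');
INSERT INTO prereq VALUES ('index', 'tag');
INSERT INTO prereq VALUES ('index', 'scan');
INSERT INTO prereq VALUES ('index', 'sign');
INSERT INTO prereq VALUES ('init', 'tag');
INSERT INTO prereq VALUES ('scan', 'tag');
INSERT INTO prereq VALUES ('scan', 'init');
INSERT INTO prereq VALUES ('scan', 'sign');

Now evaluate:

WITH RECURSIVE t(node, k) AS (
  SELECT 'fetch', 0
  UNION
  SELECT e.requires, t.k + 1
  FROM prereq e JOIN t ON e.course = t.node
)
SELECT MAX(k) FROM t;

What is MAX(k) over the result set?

3

Base: (fetch, k=0).
Iteration 1: edges from {fetch} -> (scan, k=1), (sign, k=1).
Iteration 2: edges from {scan,sign} -> (init, k=2), (sign, k=2), (tag, k=2).
Iteration 3: edges from {init,sign,tag} -> (tag, k=3).
Iteration 4: no outgoing edges from {tag}; recursion stops.
k values: 0, 1, 1, 2, 2, 2, 3; the maximum is 3.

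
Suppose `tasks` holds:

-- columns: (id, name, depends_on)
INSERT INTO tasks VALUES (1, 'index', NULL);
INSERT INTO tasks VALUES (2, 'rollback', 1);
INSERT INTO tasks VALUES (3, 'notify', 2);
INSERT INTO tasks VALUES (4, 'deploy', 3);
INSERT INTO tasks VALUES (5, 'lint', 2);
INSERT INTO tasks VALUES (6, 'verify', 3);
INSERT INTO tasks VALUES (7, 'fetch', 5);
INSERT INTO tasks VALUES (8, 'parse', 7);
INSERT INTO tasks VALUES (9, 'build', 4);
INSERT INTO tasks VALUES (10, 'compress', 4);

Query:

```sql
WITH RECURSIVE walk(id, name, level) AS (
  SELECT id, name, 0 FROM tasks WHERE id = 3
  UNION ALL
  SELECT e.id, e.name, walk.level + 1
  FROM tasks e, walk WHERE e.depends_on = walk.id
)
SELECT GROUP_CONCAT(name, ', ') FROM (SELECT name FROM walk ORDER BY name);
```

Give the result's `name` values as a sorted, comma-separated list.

Base: id=3 (notify) at level 0.
Iteration 1: rows with depends_on in {3} -> deploy (id 4, level 1), verify (id 6, level 1).
Iteration 2: rows with depends_on in {4,6} -> build (id 9, level 2), compress (id 10, level 2).
Iteration 3: no rows with depends_on in {9,10}; recursion stops.

build, compress, deploy, notify, verify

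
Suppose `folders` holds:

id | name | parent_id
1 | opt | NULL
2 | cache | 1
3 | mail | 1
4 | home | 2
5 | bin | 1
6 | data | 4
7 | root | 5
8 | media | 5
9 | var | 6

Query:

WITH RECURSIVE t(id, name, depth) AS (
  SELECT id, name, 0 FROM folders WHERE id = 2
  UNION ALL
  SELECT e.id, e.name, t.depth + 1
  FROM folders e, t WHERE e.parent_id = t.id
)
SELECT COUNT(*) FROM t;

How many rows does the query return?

4

Base: id=2 (cache) at depth 0.
Iteration 1: rows with parent_id in {2} -> home (id 4, depth 1).
Iteration 2: rows with parent_id in {4} -> data (id 6, depth 2).
Iteration 3: rows with parent_id in {6} -> var (id 9, depth 3).
Iteration 4: no rows with parent_id in {9}; recursion stops.
Total rows emitted: 4.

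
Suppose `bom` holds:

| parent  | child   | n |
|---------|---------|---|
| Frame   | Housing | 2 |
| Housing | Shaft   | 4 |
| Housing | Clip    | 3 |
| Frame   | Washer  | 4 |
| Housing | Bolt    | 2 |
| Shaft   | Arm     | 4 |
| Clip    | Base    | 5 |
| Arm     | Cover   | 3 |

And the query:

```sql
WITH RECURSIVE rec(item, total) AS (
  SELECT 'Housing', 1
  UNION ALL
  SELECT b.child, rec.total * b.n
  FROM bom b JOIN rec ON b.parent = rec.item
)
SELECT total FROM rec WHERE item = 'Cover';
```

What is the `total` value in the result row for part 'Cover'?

Base: (Housing, total=1).
Iteration 1: components of {Housing} -> Bolt = 1*2 = 2, Clip = 1*3 = 3, Shaft = 1*4 = 4.
Iteration 2: components of {Bolt,Clip,Shaft} -> Arm = 4*4 = 16, Base = 3*5 = 15.
Iteration 3: components of {Arm,Base} -> Cover = 16*3 = 48.
Iteration 4: no further components; recursion stops.

48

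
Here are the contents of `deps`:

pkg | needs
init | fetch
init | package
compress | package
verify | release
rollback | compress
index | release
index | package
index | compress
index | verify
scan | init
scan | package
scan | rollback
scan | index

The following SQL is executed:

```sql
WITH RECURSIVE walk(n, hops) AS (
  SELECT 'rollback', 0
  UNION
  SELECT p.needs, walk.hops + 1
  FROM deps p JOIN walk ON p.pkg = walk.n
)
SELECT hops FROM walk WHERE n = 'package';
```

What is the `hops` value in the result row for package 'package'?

Base: (rollback, hops=0).
Iteration 1: edges from {rollback} -> (compress, hops=1).
Iteration 2: edges from {compress} -> (package, hops=2).
Iteration 3: no outgoing edges from {package}; recursion stops.

2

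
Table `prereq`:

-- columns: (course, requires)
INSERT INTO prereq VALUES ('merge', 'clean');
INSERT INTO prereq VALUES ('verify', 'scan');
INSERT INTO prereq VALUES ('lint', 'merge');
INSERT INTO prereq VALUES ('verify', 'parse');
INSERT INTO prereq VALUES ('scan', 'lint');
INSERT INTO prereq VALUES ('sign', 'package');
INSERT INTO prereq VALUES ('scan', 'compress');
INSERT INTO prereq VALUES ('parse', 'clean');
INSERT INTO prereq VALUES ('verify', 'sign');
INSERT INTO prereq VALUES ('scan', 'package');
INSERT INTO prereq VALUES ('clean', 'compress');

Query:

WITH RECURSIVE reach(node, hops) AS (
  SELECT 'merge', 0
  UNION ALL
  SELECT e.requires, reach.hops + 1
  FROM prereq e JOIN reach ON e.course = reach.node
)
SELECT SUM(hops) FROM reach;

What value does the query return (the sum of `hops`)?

3

Base: (merge, hops=0).
Iteration 1: edges from {merge} -> (clean, hops=1).
Iteration 2: edges from {clean} -> (compress, hops=2).
Iteration 3: no outgoing edges from {compress}; recursion stops.
SUM(hops) = 0 + 1 + 2 = 3.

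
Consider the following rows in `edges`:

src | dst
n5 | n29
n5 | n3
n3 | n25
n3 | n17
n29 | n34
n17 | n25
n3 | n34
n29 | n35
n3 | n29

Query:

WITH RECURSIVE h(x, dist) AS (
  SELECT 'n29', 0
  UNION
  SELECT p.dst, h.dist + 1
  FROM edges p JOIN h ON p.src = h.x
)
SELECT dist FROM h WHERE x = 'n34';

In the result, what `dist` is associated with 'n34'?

1

Base: (n29, dist=0).
Iteration 1: edges from {n29} -> (n34, dist=1), (n35, dist=1).
Iteration 2: no outgoing edges from {n34,n35}; recursion stops.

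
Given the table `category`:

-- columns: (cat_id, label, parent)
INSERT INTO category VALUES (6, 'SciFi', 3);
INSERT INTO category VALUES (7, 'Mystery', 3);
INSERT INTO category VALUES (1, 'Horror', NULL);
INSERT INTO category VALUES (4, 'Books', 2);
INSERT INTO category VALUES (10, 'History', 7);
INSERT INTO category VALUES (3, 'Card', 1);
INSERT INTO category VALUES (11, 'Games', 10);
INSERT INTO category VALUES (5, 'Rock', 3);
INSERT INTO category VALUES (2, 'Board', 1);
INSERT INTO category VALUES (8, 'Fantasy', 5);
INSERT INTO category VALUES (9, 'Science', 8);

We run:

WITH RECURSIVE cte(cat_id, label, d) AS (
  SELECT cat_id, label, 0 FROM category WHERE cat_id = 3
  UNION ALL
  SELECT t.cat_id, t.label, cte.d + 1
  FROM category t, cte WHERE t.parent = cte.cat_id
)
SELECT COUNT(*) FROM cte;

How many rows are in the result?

8

Base: cat_id=3 (Card) at d 0.
Iteration 1: rows with parent in {3} -> Rock (id 5, d 1), SciFi (id 6, d 1), Mystery (id 7, d 1).
Iteration 2: rows with parent in {5,6,7} -> Fantasy (id 8, d 2), History (id 10, d 2).
Iteration 3: rows with parent in {8,10} -> Science (id 9, d 3), Games (id 11, d 3).
Iteration 4: no rows with parent in {9,11}; recursion stops.
Total rows emitted: 8.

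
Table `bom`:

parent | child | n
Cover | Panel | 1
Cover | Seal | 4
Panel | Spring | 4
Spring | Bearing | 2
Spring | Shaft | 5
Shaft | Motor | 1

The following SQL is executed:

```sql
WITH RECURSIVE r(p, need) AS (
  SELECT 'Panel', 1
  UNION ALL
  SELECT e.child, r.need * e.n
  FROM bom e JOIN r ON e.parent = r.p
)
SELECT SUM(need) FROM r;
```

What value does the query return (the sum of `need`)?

53

Base: (Panel, need=1).
Iteration 1: components of {Panel} -> Spring = 1*4 = 4.
Iteration 2: components of {Spring} -> Bearing = 4*2 = 8, Shaft = 4*5 = 20.
Iteration 3: components of {Bearing,Shaft} -> Motor = 20*1 = 20.
Iteration 4: no further components; recursion stops.
SUM(need) = 1 + 4 + 8 + 20 + 20 = 53.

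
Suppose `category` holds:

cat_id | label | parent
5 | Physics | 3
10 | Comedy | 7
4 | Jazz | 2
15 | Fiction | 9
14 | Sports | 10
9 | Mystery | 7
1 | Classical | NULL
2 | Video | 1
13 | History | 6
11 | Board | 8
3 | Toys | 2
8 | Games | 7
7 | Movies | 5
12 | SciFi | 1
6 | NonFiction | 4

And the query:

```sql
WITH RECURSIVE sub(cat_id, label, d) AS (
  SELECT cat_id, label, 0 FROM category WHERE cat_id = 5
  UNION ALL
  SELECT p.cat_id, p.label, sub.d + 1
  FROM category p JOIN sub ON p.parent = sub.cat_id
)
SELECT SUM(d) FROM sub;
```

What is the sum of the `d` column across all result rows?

16

Base: cat_id=5 (Physics) at d 0.
Iteration 1: rows with parent in {5} -> Movies (id 7, d 1).
Iteration 2: rows with parent in {7} -> Games (id 8, d 2), Mystery (id 9, d 2), Comedy (id 10, d 2).
Iteration 3: rows with parent in {8,9,10} -> Board (id 11, d 3), Sports (id 14, d 3), Fiction (id 15, d 3).
Iteration 4: no rows with parent in {11,14,15}; recursion stops.
SUM(d) = 0 + 1 + 2 + 2 + 2 + 3 + 3 + 3 = 16.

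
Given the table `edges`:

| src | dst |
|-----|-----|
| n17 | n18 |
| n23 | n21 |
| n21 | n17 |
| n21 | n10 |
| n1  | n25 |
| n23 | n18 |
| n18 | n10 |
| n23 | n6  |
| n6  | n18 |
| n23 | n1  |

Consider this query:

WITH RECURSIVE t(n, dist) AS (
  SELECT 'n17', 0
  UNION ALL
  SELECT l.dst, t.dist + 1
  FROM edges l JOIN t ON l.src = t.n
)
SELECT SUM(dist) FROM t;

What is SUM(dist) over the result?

3

Base: (n17, dist=0).
Iteration 1: edges from {n17} -> (n18, dist=1).
Iteration 2: edges from {n18} -> (n10, dist=2).
Iteration 3: no outgoing edges from {n10}; recursion stops.
SUM(dist) = 0 + 1 + 2 = 3.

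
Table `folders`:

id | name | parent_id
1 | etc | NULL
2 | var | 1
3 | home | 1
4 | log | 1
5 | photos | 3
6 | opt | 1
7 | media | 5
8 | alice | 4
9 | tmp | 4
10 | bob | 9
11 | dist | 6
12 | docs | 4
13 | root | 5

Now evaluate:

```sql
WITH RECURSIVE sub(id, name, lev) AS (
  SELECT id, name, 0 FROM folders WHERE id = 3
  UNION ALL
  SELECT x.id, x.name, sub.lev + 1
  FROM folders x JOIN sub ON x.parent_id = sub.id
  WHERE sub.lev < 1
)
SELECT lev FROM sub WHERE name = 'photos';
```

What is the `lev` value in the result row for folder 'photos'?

1

Base: id=3 (home) at lev 0.
Iteration 1: rows with parent_id in {3} -> photos (id 5, lev 1).
Iteration 2: lev < 1 fails for all current rows; recursion stops.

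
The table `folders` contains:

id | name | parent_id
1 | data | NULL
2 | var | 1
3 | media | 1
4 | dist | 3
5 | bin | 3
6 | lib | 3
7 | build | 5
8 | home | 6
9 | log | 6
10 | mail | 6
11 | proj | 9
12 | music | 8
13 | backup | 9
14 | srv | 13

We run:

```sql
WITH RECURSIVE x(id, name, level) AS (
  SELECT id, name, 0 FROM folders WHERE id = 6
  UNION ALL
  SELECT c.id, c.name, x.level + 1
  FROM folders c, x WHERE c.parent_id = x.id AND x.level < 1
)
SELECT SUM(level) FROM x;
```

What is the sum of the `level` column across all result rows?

3

Base: id=6 (lib) at level 0.
Iteration 1: rows with parent_id in {6} -> home (id 8, level 1), log (id 9, level 1), mail (id 10, level 1).
Iteration 2: level < 1 fails for all current rows; recursion stops.
SUM(level) = 0 + 1 + 1 + 1 = 3.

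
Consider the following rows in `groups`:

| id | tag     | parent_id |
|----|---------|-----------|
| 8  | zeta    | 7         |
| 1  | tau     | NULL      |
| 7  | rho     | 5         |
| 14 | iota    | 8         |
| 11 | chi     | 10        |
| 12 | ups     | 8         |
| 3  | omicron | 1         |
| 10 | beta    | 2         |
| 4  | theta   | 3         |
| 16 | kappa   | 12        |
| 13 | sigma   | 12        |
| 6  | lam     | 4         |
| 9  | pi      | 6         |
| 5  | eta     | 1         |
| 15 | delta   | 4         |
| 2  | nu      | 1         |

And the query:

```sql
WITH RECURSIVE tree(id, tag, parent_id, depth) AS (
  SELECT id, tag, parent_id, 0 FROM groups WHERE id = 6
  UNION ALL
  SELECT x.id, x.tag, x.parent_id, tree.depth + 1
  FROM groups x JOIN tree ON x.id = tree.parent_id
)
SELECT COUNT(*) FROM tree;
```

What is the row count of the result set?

4

Base: id=6 (lam), parent_id=4, depth 0.
Iteration 1: join on id=4 -> theta (id 4, parent_id=3, depth 1).
Iteration 2: join on id=3 -> omicron (id 3, parent_id=1, depth 2).
Iteration 3: join on id=1 -> tau (id 1, parent_id=NULL, depth 3).
Iteration 4: parent_id is NULL; no match; recursion stops.
Total rows emitted: 4.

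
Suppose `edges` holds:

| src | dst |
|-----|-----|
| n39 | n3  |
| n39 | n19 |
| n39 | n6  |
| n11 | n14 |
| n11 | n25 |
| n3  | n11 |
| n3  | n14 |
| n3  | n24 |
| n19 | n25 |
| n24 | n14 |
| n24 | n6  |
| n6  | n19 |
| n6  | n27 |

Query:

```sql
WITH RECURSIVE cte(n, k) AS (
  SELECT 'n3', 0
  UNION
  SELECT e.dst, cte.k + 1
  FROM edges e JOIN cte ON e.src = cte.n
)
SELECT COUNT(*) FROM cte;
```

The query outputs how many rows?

10

Base: (n3, k=0).
Iteration 1: edges from {n3} -> (n11, k=1), (n14, k=1), (n24, k=1).
Iteration 2: edges from {n11,n14,n24} -> (n14, k=2), (n25, k=2), (n6, k=2). [UNION drops 1 duplicate row(s)]
Iteration 3: edges from {n14,n25,n6} -> (n19, k=3), (n27, k=3).
Iteration 4: edges from {n19,n27} -> (n25, k=4).
Iteration 5: no outgoing edges from {n25}; recursion stops.
Total rows emitted: 10.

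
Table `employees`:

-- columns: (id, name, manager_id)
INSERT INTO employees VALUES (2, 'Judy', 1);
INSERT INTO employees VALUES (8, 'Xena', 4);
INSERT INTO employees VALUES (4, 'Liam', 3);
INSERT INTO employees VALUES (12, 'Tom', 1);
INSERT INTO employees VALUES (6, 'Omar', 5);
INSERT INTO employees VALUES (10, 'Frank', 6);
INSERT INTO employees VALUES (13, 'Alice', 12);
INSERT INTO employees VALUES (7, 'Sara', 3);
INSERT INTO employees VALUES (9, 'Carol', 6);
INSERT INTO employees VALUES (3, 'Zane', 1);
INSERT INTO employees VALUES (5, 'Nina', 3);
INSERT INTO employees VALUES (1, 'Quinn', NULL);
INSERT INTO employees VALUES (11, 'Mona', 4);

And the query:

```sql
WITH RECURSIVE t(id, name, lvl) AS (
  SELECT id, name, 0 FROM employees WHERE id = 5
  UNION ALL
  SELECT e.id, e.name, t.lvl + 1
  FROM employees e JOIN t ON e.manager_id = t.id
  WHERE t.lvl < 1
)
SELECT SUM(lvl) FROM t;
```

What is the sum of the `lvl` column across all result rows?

1

Base: id=5 (Nina) at lvl 0.
Iteration 1: rows with manager_id in {5} -> Omar (id 6, lvl 1).
Iteration 2: lvl < 1 fails for all current rows; recursion stops.
SUM(lvl) = 0 + 1 = 1.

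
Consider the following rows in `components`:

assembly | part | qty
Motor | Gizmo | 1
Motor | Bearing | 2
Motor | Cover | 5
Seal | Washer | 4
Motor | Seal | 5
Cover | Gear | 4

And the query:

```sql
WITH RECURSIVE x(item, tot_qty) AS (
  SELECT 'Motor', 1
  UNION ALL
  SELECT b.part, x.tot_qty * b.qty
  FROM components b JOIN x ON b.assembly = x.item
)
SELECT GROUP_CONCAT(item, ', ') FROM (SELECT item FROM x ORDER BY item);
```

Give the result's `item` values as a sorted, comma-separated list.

Bearing, Cover, Gear, Gizmo, Motor, Seal, Washer

Base: (Motor, tot_qty=1).
Iteration 1: components of {Motor} -> Bearing = 1*2 = 2, Cover = 1*5 = 5, Gizmo = 1*1 = 1, Seal = 1*5 = 5.
Iteration 2: components of {Bearing,Cover,Gizmo,Seal} -> Gear = 5*4 = 20, Washer = 5*4 = 20.
Iteration 3: no further components; recursion stops.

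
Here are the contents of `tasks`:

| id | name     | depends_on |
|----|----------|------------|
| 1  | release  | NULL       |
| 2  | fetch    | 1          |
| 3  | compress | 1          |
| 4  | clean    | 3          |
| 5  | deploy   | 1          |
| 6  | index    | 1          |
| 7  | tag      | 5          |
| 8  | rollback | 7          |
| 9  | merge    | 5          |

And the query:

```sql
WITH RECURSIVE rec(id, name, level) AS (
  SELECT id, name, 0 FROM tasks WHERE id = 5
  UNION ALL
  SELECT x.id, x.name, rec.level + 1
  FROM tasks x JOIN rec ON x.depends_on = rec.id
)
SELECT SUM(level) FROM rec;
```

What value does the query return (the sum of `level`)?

Base: id=5 (deploy) at level 0.
Iteration 1: rows with depends_on in {5} -> tag (id 7, level 1), merge (id 9, level 1).
Iteration 2: rows with depends_on in {7,9} -> rollback (id 8, level 2).
Iteration 3: no rows with depends_on in {8}; recursion stops.
SUM(level) = 0 + 1 + 1 + 2 = 4.

4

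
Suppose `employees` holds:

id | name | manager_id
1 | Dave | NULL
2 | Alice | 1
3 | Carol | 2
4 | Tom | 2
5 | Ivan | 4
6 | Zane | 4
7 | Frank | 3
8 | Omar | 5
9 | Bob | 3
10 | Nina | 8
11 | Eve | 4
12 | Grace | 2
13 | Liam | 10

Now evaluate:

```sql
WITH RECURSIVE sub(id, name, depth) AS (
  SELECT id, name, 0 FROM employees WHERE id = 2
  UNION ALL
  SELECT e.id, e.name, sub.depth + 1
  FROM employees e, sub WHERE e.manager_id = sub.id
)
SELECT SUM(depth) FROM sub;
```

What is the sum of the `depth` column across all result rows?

Base: id=2 (Alice) at depth 0.
Iteration 1: rows with manager_id in {2} -> Carol (id 3, depth 1), Tom (id 4, depth 1), Grace (id 12, depth 1).
Iteration 2: rows with manager_id in {3,4,12} -> Ivan (id 5, depth 2), Zane (id 6, depth 2), Frank (id 7, depth 2), Bob (id 9, depth 2), Eve (id 11, depth 2).
Iteration 3: rows with manager_id in {5,6,7,9,11} -> Omar (id 8, depth 3).
Iteration 4: rows with manager_id in {8} -> Nina (id 10, depth 4).
Iteration 5: rows with manager_id in {10} -> Liam (id 13, depth 5).
Iteration 6: no rows with manager_id in {13}; recursion stops.
SUM(depth) = 0 + 1 + 1 + 1 + 2 + 2 + 2 + 2 + 2 + 3 + 4 + 5 = 25.

25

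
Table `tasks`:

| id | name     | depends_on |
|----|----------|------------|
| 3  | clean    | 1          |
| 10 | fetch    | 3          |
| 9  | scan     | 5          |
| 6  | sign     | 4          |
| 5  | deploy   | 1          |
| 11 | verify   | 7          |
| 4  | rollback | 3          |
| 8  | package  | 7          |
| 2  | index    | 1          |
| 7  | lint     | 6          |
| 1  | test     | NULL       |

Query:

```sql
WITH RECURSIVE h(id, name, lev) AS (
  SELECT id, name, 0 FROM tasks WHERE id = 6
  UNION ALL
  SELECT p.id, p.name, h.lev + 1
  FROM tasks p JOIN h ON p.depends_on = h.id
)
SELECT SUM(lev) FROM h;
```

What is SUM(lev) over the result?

5

Base: id=6 (sign) at lev 0.
Iteration 1: rows with depends_on in {6} -> lint (id 7, lev 1).
Iteration 2: rows with depends_on in {7} -> package (id 8, lev 2), verify (id 11, lev 2).
Iteration 3: no rows with depends_on in {8,11}; recursion stops.
SUM(lev) = 0 + 1 + 2 + 2 = 5.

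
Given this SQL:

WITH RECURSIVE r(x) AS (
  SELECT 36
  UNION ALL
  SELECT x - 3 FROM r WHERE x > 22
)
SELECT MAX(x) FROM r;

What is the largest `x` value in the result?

Base: x=36.
Iteration 1: 36 > 22 holds -> x = 36 - 3 = 33.
Iteration 2: 33 > 22 holds -> x = 33 - 3 = 30.
Iteration 3: 30 > 22 holds -> x = 30 - 3 = 27.
Iteration 4: 27 > 22 holds -> x = 27 - 3 = 24.
Iteration 5: 24 > 22 holds -> x = 24 - 3 = 21.
Iteration 6: 21 > 22 fails; recursion stops.
x values: 36, 33, 30, 27, 24, 21; the maximum is 36.

36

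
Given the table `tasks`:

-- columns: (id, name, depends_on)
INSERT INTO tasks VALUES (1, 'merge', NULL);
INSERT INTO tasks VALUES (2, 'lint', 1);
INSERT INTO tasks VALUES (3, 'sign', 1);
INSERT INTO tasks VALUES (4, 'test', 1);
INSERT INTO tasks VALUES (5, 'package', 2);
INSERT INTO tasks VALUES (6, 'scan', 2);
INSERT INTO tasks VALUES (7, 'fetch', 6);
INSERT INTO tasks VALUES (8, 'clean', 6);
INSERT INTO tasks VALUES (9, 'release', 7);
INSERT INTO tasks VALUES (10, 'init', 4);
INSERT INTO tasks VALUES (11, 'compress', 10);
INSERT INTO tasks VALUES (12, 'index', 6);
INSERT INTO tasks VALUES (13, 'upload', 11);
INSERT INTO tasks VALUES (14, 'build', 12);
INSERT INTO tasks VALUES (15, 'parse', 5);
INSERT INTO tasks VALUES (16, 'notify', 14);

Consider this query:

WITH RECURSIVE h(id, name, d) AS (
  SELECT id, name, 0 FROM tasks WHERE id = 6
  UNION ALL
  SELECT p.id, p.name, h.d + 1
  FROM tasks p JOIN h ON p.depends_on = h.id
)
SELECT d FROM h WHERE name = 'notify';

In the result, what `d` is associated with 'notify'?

Base: id=6 (scan) at d 0.
Iteration 1: rows with depends_on in {6} -> fetch (id 7, d 1), clean (id 8, d 1), index (id 12, d 1).
Iteration 2: rows with depends_on in {7,8,12} -> release (id 9, d 2), build (id 14, d 2).
Iteration 3: rows with depends_on in {9,14} -> notify (id 16, d 3).
Iteration 4: no rows with depends_on in {16}; recursion stops.

3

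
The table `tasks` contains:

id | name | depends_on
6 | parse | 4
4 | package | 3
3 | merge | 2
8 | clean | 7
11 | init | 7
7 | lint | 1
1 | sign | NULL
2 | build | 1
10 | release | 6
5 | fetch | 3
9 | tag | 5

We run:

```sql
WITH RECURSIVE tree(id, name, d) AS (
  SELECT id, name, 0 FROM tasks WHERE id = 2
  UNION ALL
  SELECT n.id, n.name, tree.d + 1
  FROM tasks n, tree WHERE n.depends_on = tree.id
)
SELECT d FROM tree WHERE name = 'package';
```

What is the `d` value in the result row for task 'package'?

Base: id=2 (build) at d 0.
Iteration 1: rows with depends_on in {2} -> merge (id 3, d 1).
Iteration 2: rows with depends_on in {3} -> package (id 4, d 2), fetch (id 5, d 2).
Iteration 3: rows with depends_on in {4,5} -> parse (id 6, d 3), tag (id 9, d 3).
Iteration 4: rows with depends_on in {6,9} -> release (id 10, d 4).
Iteration 5: no rows with depends_on in {10}; recursion stops.

2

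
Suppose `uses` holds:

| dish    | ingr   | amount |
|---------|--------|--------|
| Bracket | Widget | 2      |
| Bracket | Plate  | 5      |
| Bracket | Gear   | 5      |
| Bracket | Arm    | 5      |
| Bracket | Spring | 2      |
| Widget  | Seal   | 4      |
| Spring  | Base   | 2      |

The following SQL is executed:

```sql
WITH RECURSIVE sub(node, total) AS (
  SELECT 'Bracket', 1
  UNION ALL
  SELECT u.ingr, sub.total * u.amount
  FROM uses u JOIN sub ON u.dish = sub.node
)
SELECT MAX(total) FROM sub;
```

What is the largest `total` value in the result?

Base: (Bracket, total=1).
Iteration 1: components of {Bracket} -> Arm = 1*5 = 5, Gear = 1*5 = 5, Plate = 1*5 = 5, Spring = 1*2 = 2, Widget = 1*2 = 2.
Iteration 2: components of {Arm,Gear,Plate,Spring,Widget} -> Base = 2*2 = 4, Seal = 2*4 = 8.
Iteration 3: no further components; recursion stops.
total values: 1, 5, 2, 2, 5, 5, 8, 4; the maximum is 8.

8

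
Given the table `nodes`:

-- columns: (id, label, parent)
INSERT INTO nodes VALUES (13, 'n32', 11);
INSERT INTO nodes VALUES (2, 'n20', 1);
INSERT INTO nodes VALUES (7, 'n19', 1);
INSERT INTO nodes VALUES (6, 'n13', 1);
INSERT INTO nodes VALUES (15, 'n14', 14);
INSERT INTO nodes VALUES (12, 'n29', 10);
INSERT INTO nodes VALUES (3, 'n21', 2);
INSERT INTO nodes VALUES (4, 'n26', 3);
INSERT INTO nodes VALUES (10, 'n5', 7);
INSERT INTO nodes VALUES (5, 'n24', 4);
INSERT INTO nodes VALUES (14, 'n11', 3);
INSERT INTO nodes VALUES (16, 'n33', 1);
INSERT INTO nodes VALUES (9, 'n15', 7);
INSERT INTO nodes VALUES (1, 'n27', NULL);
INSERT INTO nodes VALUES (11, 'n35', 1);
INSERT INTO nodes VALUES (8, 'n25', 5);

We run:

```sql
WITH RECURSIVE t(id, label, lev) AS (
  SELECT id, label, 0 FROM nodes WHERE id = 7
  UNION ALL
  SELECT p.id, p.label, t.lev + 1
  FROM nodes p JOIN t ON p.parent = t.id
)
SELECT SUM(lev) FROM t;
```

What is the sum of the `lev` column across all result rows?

4

Base: id=7 (n19) at lev 0.
Iteration 1: rows with parent in {7} -> n15 (id 9, lev 1), n5 (id 10, lev 1).
Iteration 2: rows with parent in {9,10} -> n29 (id 12, lev 2).
Iteration 3: no rows with parent in {12}; recursion stops.
SUM(lev) = 0 + 1 + 1 + 2 = 4.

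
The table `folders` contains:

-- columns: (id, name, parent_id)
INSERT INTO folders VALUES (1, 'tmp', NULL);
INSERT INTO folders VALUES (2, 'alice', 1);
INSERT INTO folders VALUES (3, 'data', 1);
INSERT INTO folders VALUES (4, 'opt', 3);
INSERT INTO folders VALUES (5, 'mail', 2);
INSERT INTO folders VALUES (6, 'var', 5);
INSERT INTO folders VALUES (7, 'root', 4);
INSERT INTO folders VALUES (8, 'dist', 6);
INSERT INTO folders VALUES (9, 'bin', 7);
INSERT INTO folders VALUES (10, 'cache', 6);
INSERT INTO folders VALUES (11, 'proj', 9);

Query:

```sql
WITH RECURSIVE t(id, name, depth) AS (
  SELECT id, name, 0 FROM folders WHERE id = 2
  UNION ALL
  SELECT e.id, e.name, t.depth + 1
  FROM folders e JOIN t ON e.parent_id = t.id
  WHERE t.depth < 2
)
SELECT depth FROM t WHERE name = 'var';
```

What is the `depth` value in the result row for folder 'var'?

Base: id=2 (alice) at depth 0.
Iteration 1: rows with parent_id in {2} -> mail (id 5, depth 1).
Iteration 2: rows with parent_id in {5} -> var (id 6, depth 2).
Iteration 3: depth < 2 fails for all current rows; recursion stops.

2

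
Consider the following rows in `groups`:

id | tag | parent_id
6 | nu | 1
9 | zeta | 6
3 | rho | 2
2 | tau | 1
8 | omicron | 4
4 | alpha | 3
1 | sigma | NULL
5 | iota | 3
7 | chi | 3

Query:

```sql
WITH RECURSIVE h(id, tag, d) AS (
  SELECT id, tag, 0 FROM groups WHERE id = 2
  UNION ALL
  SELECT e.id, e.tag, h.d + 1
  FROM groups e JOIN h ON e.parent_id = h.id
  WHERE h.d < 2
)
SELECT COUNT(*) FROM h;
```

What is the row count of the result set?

Base: id=2 (tau) at d 0.
Iteration 1: rows with parent_id in {2} -> rho (id 3, d 1).
Iteration 2: rows with parent_id in {3} -> alpha (id 4, d 2), iota (id 5, d 2), chi (id 7, d 2).
Iteration 3: d < 2 fails for all current rows; recursion stops.
Total rows emitted: 5.

5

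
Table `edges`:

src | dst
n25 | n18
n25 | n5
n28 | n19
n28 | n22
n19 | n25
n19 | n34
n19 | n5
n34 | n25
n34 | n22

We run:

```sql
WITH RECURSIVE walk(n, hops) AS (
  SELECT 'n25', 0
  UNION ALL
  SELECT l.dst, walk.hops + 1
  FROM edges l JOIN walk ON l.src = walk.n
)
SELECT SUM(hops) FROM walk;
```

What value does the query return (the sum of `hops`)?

Base: (n25, hops=0).
Iteration 1: edges from {n25} -> (n18, hops=1), (n5, hops=1).
Iteration 2: no outgoing edges from {n18,n5}; recursion stops.
SUM(hops) = 0 + 1 + 1 = 2.

2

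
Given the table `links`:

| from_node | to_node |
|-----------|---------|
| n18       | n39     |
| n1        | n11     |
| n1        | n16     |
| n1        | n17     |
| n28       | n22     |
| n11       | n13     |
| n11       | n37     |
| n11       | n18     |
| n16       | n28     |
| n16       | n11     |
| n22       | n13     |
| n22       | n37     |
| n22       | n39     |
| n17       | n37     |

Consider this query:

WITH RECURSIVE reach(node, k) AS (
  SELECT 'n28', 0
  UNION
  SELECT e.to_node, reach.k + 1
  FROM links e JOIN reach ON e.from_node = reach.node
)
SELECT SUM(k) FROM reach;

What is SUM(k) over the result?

Base: (n28, k=0).
Iteration 1: edges from {n28} -> (n22, k=1).
Iteration 2: edges from {n22} -> (n13, k=2), (n37, k=2), (n39, k=2).
Iteration 3: no outgoing edges from {n13,n37,n39}; recursion stops.
SUM(k) = 0 + 1 + 2 + 2 + 2 = 7.

7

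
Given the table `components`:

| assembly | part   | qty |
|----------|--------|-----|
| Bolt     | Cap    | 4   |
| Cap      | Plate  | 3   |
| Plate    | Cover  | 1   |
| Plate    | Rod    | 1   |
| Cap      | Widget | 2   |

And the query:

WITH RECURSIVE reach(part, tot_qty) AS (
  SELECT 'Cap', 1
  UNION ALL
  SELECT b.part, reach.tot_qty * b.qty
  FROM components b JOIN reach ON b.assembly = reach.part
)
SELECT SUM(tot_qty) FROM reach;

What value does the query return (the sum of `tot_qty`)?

12

Base: (Cap, tot_qty=1).
Iteration 1: components of {Cap} -> Plate = 1*3 = 3, Widget = 1*2 = 2.
Iteration 2: components of {Plate,Widget} -> Cover = 3*1 = 3, Rod = 3*1 = 3.
Iteration 3: no further components; recursion stops.
SUM(tot_qty) = 1 + 3 + 2 + 3 + 3 = 12.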